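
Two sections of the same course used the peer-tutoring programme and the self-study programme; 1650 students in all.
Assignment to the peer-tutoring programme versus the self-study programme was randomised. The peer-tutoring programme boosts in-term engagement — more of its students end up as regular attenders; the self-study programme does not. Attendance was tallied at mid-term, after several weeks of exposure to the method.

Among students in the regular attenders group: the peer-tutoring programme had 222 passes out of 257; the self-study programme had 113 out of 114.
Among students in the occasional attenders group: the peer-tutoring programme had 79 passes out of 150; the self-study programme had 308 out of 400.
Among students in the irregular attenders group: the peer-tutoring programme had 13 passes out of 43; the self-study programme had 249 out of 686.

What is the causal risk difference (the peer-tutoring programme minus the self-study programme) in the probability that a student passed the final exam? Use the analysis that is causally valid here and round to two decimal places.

+0.14

The stratified and pooled comparisons disagree (the self-study programme wins within each mid-term attendance; the peer-tutoring programme wins overall), so the answer turns on the causal role of mid-term attendance.
Stratifying would compare teaching methods among students the teaching methods themselves sorted into mid-term attendance groups — a form of selection on an intermediate. The unconditioned pooled rates give the total causal effect.
The causal difference is the pooled difference: 0.698 − 0.558 = +0.139.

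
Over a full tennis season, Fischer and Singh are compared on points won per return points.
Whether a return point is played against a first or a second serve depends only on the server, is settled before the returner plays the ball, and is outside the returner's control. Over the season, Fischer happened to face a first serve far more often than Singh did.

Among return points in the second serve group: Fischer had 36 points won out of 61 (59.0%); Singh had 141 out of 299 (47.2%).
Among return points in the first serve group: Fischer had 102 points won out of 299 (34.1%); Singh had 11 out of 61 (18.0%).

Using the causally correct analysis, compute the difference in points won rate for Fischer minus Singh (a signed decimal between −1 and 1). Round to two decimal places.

Serve type satisfies the back-door criterion: it is not a descendant of the player, and it blocks the spurious path from player to outcome. Adjusting for it (i.e., using the within-serve type rates) gives the causal effect.
Adjusting over the population distribution of serve type: 0.500·(0.590−0.472) + 0.500·(0.341−0.180) = +0.140.

+0.14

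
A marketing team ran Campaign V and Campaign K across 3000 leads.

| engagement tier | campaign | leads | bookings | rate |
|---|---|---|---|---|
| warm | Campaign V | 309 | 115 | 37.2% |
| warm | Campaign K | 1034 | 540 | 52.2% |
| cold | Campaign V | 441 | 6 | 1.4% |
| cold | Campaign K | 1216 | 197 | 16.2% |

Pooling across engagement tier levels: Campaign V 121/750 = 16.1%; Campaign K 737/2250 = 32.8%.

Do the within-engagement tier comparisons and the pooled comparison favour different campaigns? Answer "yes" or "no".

Within each engagement tier level (warm 37.2% vs 52.2%; cold 1.4% vs 16.2%), Campaign K has the higher rate every time. Pooled: 16.1% vs 32.8% — Campaign K has the higher rate overall. They agree.

no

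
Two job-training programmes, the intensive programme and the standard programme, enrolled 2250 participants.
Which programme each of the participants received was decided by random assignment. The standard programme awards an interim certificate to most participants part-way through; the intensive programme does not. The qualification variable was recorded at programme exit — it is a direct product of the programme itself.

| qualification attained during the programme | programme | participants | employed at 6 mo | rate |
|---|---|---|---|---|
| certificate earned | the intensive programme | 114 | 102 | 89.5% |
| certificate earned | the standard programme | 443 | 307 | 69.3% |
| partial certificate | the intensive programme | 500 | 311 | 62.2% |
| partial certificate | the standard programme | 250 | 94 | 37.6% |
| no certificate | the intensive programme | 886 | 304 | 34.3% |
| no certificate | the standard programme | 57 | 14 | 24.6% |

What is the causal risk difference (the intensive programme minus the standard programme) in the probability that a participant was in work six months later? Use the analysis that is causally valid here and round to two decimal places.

the intensive programme is higher inside every qualification attained during the programme stratum but the standard programme is higher in aggregate. Whether to stratify depends on how qualification attained during the programme relates to the programme.
Stratifying would compare programmes among participants the programmes themselves sorted into qualification attained during the programme groups — a form of selection on an intermediate. The unconditioned pooled rates give the total causal effect.
The causal difference is the pooled difference: 0.478 − 0.553 = -0.075.

-0.08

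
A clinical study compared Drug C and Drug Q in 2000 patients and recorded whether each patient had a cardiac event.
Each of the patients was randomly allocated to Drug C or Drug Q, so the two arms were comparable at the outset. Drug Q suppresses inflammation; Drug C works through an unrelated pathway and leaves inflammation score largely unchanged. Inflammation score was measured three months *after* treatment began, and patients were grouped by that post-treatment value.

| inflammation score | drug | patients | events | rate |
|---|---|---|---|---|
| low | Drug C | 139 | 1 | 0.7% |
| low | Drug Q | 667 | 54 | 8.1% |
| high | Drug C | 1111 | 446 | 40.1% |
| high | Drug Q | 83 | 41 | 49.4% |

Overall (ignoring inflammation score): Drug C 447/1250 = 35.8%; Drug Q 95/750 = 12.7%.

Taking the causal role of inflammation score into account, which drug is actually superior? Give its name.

Because the drug influences inflammation score, inflammation score is a post-treatment mediator, not a confounder. Stratifying on it would bias the estimate; the causal effect is the crude pooled difference.
Pooled: Drug C 35.8% vs Drug Q 12.7%; Drug Q is lower overall.

Drug Q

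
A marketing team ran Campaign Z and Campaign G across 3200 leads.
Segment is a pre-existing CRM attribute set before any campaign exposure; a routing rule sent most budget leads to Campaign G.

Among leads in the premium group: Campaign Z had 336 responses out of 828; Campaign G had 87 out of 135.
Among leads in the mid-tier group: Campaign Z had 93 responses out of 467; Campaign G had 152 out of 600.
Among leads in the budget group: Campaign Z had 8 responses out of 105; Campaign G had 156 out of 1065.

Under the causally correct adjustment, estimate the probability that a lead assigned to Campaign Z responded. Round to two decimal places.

0.22

The customer segment-specific comparison favours Campaign G throughout, but the pooled figures favour Campaign Z. The question is whether to condition on customer segment.
Customer segment is set before the campaign has any effect — it is not caused by the campaign — and it independently drives the outcome. That makes it a confounder, so the causal comparison is within customer segment levels.
Standardising Campaign Z to the population customer segment mix: 0.301·336/828 + 0.333·93/467 + 0.366·8/105 = 0.216.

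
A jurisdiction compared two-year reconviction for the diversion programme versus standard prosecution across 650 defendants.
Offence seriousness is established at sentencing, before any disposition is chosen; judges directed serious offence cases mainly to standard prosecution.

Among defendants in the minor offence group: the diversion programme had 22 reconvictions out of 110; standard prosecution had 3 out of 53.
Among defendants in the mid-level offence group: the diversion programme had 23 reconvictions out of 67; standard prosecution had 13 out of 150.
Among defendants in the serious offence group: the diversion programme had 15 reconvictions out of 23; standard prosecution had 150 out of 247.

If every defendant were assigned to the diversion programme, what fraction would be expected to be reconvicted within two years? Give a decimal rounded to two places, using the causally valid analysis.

0.44

The offence seriousness-specific comparison favours standard prosecution throughout, but the pooled figures favour the diversion programme. The question is whether to condition on offence seriousness.
Here offence seriousness is a common cause — it drives both which disposition a case falls under and the outcome. The crude comparison mixes populations; the stratum-specific rates are the causally relevant ones.
Standardising the diversion programme to the population offence seriousness mix: 0.251·22/110 + 0.334·23/67 + 0.415·15/23 = 0.436.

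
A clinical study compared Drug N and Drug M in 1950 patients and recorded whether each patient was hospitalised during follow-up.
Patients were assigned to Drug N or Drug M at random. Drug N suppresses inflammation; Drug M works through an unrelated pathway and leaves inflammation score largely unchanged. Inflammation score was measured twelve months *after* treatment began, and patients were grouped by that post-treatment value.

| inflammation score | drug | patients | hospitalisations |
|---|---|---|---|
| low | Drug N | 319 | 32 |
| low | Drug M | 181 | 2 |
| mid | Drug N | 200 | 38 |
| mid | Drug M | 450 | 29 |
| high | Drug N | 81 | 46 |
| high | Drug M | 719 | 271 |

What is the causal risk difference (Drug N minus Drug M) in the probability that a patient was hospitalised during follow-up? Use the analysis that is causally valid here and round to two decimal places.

-0.03

Inflammation score is recorded after the drug and is itself shifted by it — it sits on the causal path from drug to outcome. Conditioning on a mediator would strip out part of the effect we want; the pooled comparison gives the total causal effect.
The causal difference is the pooled difference: 0.193 − 0.224 = -0.030.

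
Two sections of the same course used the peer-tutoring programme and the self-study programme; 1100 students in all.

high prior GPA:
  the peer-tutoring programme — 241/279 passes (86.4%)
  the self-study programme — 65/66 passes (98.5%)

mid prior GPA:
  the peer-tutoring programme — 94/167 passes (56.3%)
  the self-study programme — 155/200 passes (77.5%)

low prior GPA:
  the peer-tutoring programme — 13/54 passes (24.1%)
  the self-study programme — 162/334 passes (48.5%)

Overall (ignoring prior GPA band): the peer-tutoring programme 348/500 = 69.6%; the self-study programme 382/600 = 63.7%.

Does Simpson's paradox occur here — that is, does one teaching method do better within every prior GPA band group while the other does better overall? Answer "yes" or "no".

Within each prior GPA band level (high prior GPA 86.4% vs 98.5%; mid prior GPA 56.3% vs 77.5%; low prior GPA 24.1% vs 48.5%), the self-study programme has the higher rate every time. Pooled: 69.6% vs 63.7% — the peer-tutoring programme has the higher rate overall. The two comparisons disagree.

yes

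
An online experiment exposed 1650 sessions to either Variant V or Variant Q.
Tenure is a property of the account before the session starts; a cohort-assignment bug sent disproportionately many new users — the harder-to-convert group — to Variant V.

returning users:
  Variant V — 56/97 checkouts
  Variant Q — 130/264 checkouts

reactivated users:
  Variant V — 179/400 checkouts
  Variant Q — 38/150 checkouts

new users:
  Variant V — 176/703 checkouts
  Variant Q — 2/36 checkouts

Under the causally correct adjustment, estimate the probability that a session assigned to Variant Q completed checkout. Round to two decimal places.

Variant V is higher inside every user tenure stratum but Variant Q is higher in aggregate. Whether to stratify depends on how user tenure relates to the variant.
Here user tenure is a common cause — it drives both which variant a case falls under and the outcome. The crude comparison mixes populations; the stratum-specific rates are the causally relevant ones.
Standardising Variant Q to the population user tenure mix: 0.219·130/264 + 0.333·38/150 + 0.448·2/36 = 0.217.

0.22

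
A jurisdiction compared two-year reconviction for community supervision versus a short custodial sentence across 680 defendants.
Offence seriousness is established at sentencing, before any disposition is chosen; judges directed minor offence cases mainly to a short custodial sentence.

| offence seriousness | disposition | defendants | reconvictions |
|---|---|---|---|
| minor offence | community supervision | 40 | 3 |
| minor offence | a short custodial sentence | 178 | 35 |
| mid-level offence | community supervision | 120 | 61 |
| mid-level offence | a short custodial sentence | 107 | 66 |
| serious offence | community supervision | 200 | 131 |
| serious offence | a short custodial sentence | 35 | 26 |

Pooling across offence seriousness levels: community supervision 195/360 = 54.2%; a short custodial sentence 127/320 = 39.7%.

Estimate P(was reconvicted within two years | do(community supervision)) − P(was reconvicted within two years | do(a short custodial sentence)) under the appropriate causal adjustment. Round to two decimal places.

-0.11

Nothing the disposition does changes offence seriousness; the imbalance is an allocation artefact. With offence seriousness also predicting the outcome, the pooled figure is confounded, and the within-stratum comparison is the causal one.
Adjusting over the population distribution of offence seriousness: 0.321·(0.075−0.197) + 0.334·(0.508−0.617) + 0.346·(0.655−0.743) = -0.106.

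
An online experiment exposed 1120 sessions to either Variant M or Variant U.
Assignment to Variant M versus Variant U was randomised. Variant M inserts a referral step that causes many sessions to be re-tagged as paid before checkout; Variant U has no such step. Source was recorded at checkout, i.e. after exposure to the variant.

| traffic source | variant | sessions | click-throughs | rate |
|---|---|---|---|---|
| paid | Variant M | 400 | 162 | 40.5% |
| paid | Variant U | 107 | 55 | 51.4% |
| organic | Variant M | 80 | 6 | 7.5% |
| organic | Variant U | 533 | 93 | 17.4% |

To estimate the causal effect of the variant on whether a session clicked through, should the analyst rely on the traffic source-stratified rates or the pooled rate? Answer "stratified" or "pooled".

Stratifying would compare variants among sessions the variants themselves sorted into traffic source groups — a form of selection on an intermediate. The unconditioned pooled rates give the total causal effect.
Pooled: Variant M 35.0% vs Variant U 23.1%; Variant M is higher overall.

pooled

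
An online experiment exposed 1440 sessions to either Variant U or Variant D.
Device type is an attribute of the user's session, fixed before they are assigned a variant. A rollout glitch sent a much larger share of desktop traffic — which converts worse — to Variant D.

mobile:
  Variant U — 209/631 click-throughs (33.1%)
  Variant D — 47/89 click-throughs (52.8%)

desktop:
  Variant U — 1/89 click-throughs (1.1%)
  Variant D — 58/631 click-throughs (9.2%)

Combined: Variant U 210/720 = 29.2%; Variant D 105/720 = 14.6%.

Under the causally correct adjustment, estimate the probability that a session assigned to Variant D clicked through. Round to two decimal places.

0.31

The device type-specific comparison favours Variant D throughout, but the pooled figures favour Variant U. The question is whether to condition on device type.
Device type differs across variants for reasons unrelated to any effect of the variant itself, and it separately predicts the outcome — a classic confounder. We must compare within device type levels.
Standardising Variant D to the population device type mix: 0.500·47/89 + 0.500·58/631 = 0.310.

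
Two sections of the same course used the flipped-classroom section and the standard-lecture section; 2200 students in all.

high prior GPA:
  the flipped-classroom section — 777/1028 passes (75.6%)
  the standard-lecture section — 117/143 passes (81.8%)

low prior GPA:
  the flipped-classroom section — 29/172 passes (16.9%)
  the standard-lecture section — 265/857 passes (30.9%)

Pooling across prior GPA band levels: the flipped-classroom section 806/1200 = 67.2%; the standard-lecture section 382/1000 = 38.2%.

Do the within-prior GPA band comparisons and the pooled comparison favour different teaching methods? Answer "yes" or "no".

Within each prior GPA band level (high prior GPA 75.6% vs 81.8%; low prior GPA 16.9% vs 30.9%), the standard-lecture section has the higher rate every time. Pooled: 67.2% vs 38.2% — the flipped-classroom section has the higher rate overall. The two comparisons disagree.

yes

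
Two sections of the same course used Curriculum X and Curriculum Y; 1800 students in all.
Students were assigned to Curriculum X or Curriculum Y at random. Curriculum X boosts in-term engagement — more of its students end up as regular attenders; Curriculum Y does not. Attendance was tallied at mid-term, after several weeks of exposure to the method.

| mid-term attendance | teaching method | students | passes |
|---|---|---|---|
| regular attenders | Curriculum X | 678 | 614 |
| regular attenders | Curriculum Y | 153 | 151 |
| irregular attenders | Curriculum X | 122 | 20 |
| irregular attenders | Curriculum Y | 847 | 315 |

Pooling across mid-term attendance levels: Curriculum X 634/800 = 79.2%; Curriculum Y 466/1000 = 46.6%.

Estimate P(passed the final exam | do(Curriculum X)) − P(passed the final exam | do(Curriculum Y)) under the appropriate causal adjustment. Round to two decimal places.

The stratified and pooled comparisons disagree (Curriculum Y wins within each mid-term attendance; Curriculum X wins overall), so the answer turns on the causal role of mid-term attendance.
Because the teaching method influences mid-term attendance, mid-term attendance is a post-treatment mediator, not a confounder. Stratifying on it would bias the estimate; the causal effect is the crude pooled difference.
The causal difference is the pooled difference: 0.792 − 0.466 = +0.327.

+0.33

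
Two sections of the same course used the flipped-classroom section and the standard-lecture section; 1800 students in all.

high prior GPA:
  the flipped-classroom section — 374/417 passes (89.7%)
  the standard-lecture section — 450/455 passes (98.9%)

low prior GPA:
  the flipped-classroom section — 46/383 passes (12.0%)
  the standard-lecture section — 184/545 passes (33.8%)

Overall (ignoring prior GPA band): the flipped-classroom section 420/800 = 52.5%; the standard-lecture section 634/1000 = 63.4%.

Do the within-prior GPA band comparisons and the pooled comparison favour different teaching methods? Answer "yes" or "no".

no

Within each prior GPA band level (high prior GPA 89.7% vs 98.9%; low prior GPA 12.0% vs 33.8%), the standard-lecture section has the higher rate every time. Pooled: 52.5% vs 63.4% — the standard-lecture section has the higher rate overall. They agree.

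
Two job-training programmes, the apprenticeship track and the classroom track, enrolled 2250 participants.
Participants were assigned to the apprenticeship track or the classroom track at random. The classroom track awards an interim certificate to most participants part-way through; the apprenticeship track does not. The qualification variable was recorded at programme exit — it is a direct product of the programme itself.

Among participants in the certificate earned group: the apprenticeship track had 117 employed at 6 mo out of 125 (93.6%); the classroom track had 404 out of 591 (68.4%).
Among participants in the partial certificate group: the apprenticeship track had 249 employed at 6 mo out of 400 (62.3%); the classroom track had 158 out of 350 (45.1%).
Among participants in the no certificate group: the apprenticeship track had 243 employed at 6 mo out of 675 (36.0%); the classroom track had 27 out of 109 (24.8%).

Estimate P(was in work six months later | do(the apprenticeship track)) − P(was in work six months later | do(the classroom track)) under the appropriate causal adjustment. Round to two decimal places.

-0.05

Stratifying would compare programmes among participants the programmes themselves sorted into qualification attained during the programme groups — a form of selection on an intermediate. The unconditioned pooled rates give the total causal effect.
The causal difference is the pooled difference: 0.507 − 0.561 = -0.053.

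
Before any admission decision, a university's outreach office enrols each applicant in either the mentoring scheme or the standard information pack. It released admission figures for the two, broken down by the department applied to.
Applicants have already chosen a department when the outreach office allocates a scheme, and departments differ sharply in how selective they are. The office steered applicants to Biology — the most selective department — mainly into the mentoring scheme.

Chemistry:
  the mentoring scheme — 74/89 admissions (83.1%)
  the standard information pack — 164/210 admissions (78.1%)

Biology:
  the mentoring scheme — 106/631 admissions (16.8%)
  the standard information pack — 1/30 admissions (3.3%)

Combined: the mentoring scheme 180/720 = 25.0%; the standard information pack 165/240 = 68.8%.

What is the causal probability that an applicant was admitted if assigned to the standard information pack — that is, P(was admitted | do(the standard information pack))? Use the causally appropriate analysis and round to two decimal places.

the mentoring scheme is higher inside every department stratum but the standard information pack is higher in aggregate. Whether to stratify depends on how department relates to the outreach scheme.
Nothing the outreach scheme does changes department; the imbalance is an allocation artefact. With department also predicting the outcome, the pooled figure is confounded, and the within-stratum comparison is the causal one.
Standardising the standard information pack to the population department mix: 0.311·164/210 + 0.689·1/30 = 0.266.

0.27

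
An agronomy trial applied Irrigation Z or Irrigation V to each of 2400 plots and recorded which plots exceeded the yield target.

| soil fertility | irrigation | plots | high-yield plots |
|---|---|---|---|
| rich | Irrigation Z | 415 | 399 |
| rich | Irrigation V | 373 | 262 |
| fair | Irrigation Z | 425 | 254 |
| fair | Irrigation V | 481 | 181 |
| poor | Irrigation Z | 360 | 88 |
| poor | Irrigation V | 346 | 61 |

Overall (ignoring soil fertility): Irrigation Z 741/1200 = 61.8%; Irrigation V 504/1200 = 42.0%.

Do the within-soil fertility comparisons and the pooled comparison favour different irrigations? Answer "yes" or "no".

no

Within each soil fertility level (rich 96.1% vs 70.2%; fair 59.8% vs 37.6%; poor 24.4% vs 17.6%), Irrigation Z has the higher rate every time. Pooled: 61.8% vs 42.0% — Irrigation Z has the higher rate overall. They agree.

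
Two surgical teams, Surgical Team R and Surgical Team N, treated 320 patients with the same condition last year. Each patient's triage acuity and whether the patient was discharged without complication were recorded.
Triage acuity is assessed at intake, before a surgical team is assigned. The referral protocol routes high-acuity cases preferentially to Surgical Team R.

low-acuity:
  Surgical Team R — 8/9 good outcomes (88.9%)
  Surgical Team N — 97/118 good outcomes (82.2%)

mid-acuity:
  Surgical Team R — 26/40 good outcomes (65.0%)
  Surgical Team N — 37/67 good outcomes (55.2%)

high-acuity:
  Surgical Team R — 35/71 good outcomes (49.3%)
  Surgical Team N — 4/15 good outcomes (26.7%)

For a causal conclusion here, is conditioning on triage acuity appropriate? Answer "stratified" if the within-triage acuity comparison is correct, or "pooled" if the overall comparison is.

Triage acuity differs across surgical teams for reasons unrelated to any effect of the surgical team itself, and it separately predicts the outcome — a classic confounder. We must compare within triage acuity levels.
Within each level — low-acuity: 88.9% vs 82.2%; mid-acuity: 65.0% vs 55.2%; high-acuity: 49.3% vs 26.7% — Surgical Team R is higher every time.

stratified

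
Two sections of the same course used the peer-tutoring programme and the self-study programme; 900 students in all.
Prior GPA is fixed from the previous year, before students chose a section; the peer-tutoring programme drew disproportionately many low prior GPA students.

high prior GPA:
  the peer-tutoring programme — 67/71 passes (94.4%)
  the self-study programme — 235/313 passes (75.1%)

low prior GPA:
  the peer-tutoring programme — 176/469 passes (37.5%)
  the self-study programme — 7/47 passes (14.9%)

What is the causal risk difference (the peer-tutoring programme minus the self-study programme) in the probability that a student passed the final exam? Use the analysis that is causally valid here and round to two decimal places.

+0.21

The prior GPA band-specific comparison favours the peer-tutoring programme throughout, but the pooled figures favour the self-study programme. The question is whether to condition on prior GPA band.
Here prior GPA band is a common cause — it drives both which teaching method a case falls under and the outcome. The crude comparison mixes populations; the stratum-specific rates are the causally relevant ones.
Adjusting over the population distribution of prior GPA band: 0.427·(0.944−0.751) + 0.573·(0.375−0.149) = +0.212.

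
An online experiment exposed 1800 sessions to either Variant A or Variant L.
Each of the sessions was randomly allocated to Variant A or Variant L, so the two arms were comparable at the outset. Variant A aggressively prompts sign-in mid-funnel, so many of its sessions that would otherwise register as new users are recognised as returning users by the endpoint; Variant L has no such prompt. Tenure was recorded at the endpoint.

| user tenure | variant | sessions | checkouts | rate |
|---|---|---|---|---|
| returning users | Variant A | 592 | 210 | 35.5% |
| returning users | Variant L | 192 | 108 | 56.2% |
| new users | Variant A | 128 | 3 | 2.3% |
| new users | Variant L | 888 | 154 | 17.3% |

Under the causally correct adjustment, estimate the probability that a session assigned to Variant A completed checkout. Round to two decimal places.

User tenure is downstream of the variant. One should not condition on a consequence of treatment, so the overall rates are the right comparison.
So P(outcome | do(Variant A)) is just the pooled rate for Variant A: 213/720 = 0.296.

0.30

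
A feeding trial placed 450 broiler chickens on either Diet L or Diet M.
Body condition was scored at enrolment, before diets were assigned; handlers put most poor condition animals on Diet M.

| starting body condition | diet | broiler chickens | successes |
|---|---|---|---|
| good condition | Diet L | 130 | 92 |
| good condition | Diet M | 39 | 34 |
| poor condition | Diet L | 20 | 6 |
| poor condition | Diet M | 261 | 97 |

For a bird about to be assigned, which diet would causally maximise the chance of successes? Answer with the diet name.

Diet M

Within every starting body condition level Diet M has the higher rate, yet pooled Diet L does — Simpson's reversal.
Starting body condition differs across diets for reasons unrelated to any effect of the diet itself, and it separately predicts the outcome — a classic confounder. We must compare within starting body condition levels.
Within each level — good condition: 70.8% vs 87.2%; poor condition: 30.0% vs 37.2% — Diet M is higher every time.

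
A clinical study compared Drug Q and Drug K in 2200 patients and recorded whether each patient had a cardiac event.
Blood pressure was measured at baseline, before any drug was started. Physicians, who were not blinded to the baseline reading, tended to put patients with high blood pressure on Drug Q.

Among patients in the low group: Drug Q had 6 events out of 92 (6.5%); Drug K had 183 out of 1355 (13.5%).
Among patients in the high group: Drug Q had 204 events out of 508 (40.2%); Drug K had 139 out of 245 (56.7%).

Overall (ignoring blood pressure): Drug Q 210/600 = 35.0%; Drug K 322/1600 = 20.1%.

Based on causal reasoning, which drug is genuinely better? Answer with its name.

Nothing the drug does changes blood pressure; the imbalance is an allocation artefact. With blood pressure also predicting the outcome, the pooled figure is confounded, and the within-stratum comparison is the causal one.
Within each level — low: 6.5% vs 13.5%; high: 40.2% vs 56.7% — Drug Q is lower every time.

Drug Q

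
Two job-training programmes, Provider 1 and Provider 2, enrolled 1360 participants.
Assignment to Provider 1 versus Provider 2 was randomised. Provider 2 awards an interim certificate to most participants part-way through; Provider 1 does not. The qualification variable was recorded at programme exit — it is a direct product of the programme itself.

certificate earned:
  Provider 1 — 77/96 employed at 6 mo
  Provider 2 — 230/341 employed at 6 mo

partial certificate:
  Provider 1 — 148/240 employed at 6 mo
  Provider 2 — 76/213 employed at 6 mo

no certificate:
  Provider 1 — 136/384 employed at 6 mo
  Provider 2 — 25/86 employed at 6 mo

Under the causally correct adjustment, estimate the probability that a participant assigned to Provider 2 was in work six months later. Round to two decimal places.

0.52

The qualification attained during the programme-specific comparison favours Provider 1 throughout, but the pooled figures favour Provider 2. The question is whether to condition on qualification attained during the programme.
The distribution of qualification attained during the programme is itself part of what the programme does — it is an intermediate outcome. Holding it fixed would remove that part of the effect; the total effect is the pooled difference.
So P(outcome | do(Provider 2)) is just the pooled rate for Provider 2: 331/640 = 0.517.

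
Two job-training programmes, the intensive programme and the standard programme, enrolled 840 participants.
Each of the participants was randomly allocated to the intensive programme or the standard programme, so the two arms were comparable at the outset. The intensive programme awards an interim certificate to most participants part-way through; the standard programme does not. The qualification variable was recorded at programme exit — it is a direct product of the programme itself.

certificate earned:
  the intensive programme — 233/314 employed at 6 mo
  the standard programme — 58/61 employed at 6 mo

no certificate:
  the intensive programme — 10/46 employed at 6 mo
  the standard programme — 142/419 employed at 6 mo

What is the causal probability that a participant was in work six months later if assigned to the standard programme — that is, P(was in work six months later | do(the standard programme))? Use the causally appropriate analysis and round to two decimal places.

The stratified and pooled comparisons disagree (the standard programme wins within each qualification attained during the programme; the intensive programme wins overall), so the answer turns on the causal role of qualification attained during the programme.
The distribution of qualification attained during the programme is itself part of what the programme does — it is an intermediate outcome. Holding it fixed would remove that part of the effect; the total effect is the pooled difference.
So P(outcome | do(the standard programme)) is just the pooled rate for the standard programme: 200/480 = 0.417.

0.42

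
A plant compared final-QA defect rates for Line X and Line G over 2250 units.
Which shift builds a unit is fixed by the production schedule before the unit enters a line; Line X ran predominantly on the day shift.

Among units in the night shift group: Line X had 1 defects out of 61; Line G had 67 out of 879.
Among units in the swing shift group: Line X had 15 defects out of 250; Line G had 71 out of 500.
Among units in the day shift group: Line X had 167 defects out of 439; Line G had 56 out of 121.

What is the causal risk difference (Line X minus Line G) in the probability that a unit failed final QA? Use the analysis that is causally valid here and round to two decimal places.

-0.07

The stratified and pooled comparisons disagree (Line X wins within each shift; Line G wins overall), so the answer turns on the causal role of shift.
Since shift is a pre-existing factor (not a product of the line) and it affects the outcome on its own, it is a confounder. The stratified rates, not the pooled rate, identify the causal effect.
Adjusting over the population distribution of shift: 0.418·(0.016−0.076) + 0.333·(0.060−0.142) + 0.249·(0.380−0.463) = -0.073.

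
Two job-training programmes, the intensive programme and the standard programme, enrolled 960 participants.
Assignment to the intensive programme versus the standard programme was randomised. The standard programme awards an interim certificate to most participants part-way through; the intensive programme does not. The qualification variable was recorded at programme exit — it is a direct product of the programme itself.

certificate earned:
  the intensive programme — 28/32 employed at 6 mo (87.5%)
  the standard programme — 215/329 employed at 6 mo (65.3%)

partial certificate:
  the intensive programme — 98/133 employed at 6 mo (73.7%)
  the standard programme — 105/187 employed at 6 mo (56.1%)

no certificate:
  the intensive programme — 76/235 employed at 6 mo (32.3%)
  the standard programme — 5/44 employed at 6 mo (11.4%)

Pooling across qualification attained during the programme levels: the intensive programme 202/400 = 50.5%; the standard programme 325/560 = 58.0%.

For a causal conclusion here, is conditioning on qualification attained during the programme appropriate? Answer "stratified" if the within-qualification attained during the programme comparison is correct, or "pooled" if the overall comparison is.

Qualification attained during the programme lies on the pathway programme → qualification attained during the programme → outcome, so adjusting for it blocks the indirect effect. For the total causal effect of programme, use the unadjusted pooled rates.
Pooled: the intensive programme 50.5% vs the standard programme 58.0%; the standard programme is higher overall.

pooled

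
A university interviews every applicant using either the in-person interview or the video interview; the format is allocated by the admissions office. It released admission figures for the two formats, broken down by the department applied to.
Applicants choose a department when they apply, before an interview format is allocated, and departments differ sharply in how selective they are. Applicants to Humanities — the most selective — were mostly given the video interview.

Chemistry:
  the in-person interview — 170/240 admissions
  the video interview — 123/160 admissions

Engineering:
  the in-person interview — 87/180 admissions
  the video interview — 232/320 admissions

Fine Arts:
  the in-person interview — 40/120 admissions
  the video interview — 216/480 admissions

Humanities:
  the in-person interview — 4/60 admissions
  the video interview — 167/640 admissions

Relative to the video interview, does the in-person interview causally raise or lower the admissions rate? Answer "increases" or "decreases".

decreases

Department satisfies the back-door criterion: it is not a descendant of the interview format, and it blocks the spurious path from interview format to outcome. Adjusting for it (i.e., using the within-department rates) gives the causal effect.
Within each level — Chemistry: 70.8% vs 76.9%; Engineering: 48.3% vs 72.5%; Fine Arts: 33.3% vs 45.0%; Humanities: 6.7% vs 26.1% — the video interview is higher every time.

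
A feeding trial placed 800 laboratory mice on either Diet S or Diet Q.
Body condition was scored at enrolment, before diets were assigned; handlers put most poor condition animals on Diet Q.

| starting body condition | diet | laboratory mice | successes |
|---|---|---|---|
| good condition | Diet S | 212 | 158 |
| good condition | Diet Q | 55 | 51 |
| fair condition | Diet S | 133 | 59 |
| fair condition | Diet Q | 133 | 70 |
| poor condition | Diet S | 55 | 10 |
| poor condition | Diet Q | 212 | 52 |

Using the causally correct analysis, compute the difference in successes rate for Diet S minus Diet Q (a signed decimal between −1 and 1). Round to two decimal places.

Starting body condition is set before the diet has any effect — it is not caused by the diet — and it independently drives the outcome. That makes it a confounder, so the causal comparison is within starting body condition levels.
Adjusting over the population distribution of starting body condition: 0.334·(0.745−0.927) + 0.333·(0.444−0.526) + 0.334·(0.182−0.245) = -0.109.

-0.11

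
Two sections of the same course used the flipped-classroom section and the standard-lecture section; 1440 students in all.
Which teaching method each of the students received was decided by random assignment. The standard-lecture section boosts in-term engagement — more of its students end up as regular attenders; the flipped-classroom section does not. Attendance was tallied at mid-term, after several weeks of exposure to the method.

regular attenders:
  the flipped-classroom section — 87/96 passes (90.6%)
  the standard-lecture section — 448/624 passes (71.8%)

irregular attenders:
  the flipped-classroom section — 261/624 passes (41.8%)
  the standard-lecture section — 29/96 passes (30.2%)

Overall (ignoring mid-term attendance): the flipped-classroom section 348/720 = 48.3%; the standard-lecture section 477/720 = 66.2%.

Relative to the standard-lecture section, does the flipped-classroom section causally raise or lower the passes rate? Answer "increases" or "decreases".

Within every mid-term attendance level the flipped-classroom section has the higher rate, yet pooled the standard-lecture section does — Simpson's reversal.
Mid-term attendance here is a post-treatment variable shaped by the teaching method; conditioning on it would introduce bias rather than remove it. The overall comparison is the causal one.
Pooled: the flipped-classroom section 48.3% vs the standard-lecture section 66.2%; the standard-lecture section is higher overall.

decreases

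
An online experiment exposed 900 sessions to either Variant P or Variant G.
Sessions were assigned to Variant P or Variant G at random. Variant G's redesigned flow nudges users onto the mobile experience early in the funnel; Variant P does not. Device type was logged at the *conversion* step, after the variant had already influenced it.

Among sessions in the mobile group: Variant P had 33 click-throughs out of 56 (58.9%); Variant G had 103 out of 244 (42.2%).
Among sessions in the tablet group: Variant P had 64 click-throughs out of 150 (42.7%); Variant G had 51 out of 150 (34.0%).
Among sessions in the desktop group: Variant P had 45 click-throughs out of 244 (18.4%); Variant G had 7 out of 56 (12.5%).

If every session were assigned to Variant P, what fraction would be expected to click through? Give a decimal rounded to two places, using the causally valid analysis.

Because the variant influences device type, device type is a post-treatment mediator, not a confounder. Stratifying on it would bias the estimate; the causal effect is the crude pooled difference.
So P(outcome | do(Variant P)) is just the pooled rate for Variant P: 142/450 = 0.316.

0.32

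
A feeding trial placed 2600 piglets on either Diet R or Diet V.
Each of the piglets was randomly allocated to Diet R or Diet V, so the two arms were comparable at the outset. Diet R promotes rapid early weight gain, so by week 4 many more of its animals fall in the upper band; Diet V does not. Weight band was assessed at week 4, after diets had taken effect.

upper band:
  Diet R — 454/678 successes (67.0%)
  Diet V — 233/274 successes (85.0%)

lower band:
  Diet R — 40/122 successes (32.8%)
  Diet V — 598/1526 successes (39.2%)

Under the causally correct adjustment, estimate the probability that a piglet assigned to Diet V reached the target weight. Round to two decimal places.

0.46

The week-4 weight band-specific comparison favours Diet V throughout, but the pooled figures favour Diet R. The question is whether to condition on week-4 weight band.
Week-4 weight band is downstream of the diet. One should not condition on a consequence of treatment, so the overall rates are the right comparison.
So P(outcome | do(Diet V)) is just the pooled rate for Diet V: 831/1800 = 0.462.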